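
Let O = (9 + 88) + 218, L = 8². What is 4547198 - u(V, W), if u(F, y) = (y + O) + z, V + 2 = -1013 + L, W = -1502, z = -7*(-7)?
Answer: 4548336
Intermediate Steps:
L = 64
z = 49
O = 315 (O = 97 + 218 = 315)
V = -951 (V = -2 + (-1013 + 64) = -2 - 949 = -951)
u(F, y) = 364 + y (u(F, y) = (y + 315) + 49 = (315 + y) + 49 = 364 + y)
4547198 - u(V, W) = 4547198 - (364 - 1502) = 4547198 - 1*(-1138) = 4547198 + 1138 = 4548336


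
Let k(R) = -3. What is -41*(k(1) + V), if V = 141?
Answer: -5658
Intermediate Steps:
-41*(k(1) + V) = -41*(-3 + 141) = -41*138 = -5658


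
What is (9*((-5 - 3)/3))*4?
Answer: -96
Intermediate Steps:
(9*((-5 - 3)/3))*4 = (9*(-8*⅓))*4 = (9*(-8/3))*4 = -24*4 = -96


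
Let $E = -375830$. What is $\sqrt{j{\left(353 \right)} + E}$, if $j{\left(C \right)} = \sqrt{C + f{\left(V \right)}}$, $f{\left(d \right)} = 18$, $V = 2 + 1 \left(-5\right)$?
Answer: $\sqrt{-375830 + \sqrt{371}} \approx 613.03 i$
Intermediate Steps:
$V = -3$ ($V = 2 - 5 = -3$)
$j{\left(C \right)} = \sqrt{18 + C}$ ($j{\left(C \right)} = \sqrt{C + 18} = \sqrt{18 + C}$)
$\sqrt{j{\left(353 \right)} + E} = \sqrt{\sqrt{18 + 353} - 375830} = \sqrt{\sqrt{371} - 375830} = \sqrt{-375830 + \sqrt{371}}$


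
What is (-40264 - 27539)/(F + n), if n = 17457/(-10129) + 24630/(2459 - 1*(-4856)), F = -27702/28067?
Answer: -1342877839890587/13004172927 ≈ -1.0327e+5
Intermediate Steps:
F = -27702/28067 (F = -27702*1/28067 = -27702/28067 ≈ -0.98700)
n = 3479409/2116961 (n = 17457*(-1/10129) + 24630/(2459 + 4856) = -17457/10129 + 24630/7315 = -17457/10129 + 24630*(1/7315) = -17457/10129 + 4926/1463 = 3479409/2116961 ≈ 1.6436)
(-40264 - 27539)/(F + n) = (-40264 - 27539)/(-27702/28067 + 3479409/2116961) = -67803/39012518781/59416744387 = -67803*59416744387/39012518781 = -1342877839890587/13004172927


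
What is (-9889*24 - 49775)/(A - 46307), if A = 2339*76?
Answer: -287111/131457 ≈ -2.1841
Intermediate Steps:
A = 177764
(-9889*24 - 49775)/(A - 46307) = (-9889*24 - 49775)/(177764 - 46307) = (-237336 - 49775)/131457 = -287111*1/131457 = -287111/131457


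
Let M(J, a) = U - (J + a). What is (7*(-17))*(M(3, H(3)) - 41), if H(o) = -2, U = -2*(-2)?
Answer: 4522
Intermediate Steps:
U = 4
M(J, a) = 4 - J - a (M(J, a) = 4 - (J + a) = 4 + (-J - a) = 4 - J - a)
(7*(-17))*(M(3, H(3)) - 41) = (7*(-17))*((4 - 1*3 - 1*(-2)) - 41) = -119*((4 - 3 + 2) - 41) = -119*(3 - 41) = -119*(-38) = 4522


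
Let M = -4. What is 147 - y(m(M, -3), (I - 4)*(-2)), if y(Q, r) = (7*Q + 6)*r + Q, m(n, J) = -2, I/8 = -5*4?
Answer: 2773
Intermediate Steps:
I = -160 (I = 8*(-5*4) = 8*(-20) = -160)
y(Q, r) = Q + r*(6 + 7*Q) (y(Q, r) = (6 + 7*Q)*r + Q = r*(6 + 7*Q) + Q = Q + r*(6 + 7*Q))
147 - y(m(M, -3), (I - 4)*(-2)) = 147 - (-2 + 6*((-160 - 4)*(-2)) + 7*(-2)*((-160 - 4)*(-2))) = 147 - (-2 + 6*(-164*(-2)) + 7*(-2)*(-164*(-2))) = 147 - (-2 + 6*328 + 7*(-2)*328) = 147 - (-2 + 1968 - 4592) = 147 - 1*(-2626) = 147 + 2626 = 2773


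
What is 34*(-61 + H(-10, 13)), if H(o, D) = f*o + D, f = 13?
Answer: -6052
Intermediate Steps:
H(o, D) = D + 13*o (H(o, D) = 13*o + D = D + 13*o)
34*(-61 + H(-10, 13)) = 34*(-61 + (13 + 13*(-10))) = 34*(-61 + (13 - 130)) = 34*(-61 - 117) = 34*(-178) = -6052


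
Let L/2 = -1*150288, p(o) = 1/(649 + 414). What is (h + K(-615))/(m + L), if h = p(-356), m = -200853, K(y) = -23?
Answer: 24448/533019027 ≈ 4.5867e-5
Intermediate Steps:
p(o) = 1/1063
L = -300576 (L = 2*(-1*150288) = 2*(-150288) = -300576)
h = 1/1063 ≈ 0.00094073
(h + K(-615))/(m + L) = (1/1063 - 23)/(-200853 - 300576) = -24448/1063/(-501429) = -24448/1063*(-1/501429) = 24448/533019027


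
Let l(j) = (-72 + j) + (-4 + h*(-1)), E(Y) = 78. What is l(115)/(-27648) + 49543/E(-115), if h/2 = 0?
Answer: 5853683/9216 ≈ 635.17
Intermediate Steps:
h = 0 (h = 2*0 = 0)
l(j) = -76 + j (l(j) = (-72 + j) + (-4 + 0*(-1)) = (-72 + j) + (-4 + 0) = (-72 + j) - 4 = -76 + j)
l(115)/(-27648) + 49543/E(-115) = (-76 + 115)/(-27648) + 49543/78 = 39*(-1/27648) + 49543*(1/78) = -13/9216 + 3811/6 = 5853683/9216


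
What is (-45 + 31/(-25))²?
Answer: 1336336/625 ≈ 2138.1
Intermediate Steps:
(-45 + 31/(-25))² = (-45 + 31*(-1/25))² = (-45 - 31/25)² = (-1156/25)² = 1336336/625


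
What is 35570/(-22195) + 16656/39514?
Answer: -4503622/3813101 ≈ -1.1811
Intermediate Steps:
35570/(-22195) + 16656/39514 = 35570*(-1/22195) + 16656*(1/39514) = -7114/4439 + 8328/19757 = -4503622/3813101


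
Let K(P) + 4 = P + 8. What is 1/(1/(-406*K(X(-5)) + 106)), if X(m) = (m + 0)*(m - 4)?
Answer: -19788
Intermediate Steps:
X(m) = m*(-4 + m)
K(P) = 4 + P (K(P) = -4 + (P + 8) = -4 + (8 + P) = 4 + P)
1/(1/(-406*K(X(-5)) + 106)) = 1/(1/(-406*(4 - 5*(-4 - 5)) + 106)) = 1/(1/(-406*(4 - 5*(-9)) + 106)) = 1/(1/(-406*(4 + 45) + 106)) = 1/(1/(-406*49 + 106)) = 1/(1/(-19894 + 106)) = 1/(1/(-19788)) = 1/(-1/19788) = -19788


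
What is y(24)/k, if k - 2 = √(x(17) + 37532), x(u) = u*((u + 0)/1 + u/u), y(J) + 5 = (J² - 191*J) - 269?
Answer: 4282/18917 - 2141*√37838/18917 ≈ -21.789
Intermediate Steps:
y(J) = -274 + J² - 191*J (y(J) = -5 + ((J² - 191*J) - 269) = -5 + (-269 + J² - 191*J) = -274 + J² - 191*J)
x(u) = u*(1 + u) (x(u) = u*(u*1 + 1) = u*(u + 1) = u*(1 + u))
k = 2 + √37838 (k = 2 + √(17*(1 + 17) + 37532) = 2 + √(17*18 + 37532) = 2 + √(306 + 37532) = 2 + √37838 ≈ 196.52)
y(24)/k = (-274 + 24² - 191*24)/(2 + √37838) = (-274 + 576 - 4584)/(2 + √37838) = -4282/(2 + √37838)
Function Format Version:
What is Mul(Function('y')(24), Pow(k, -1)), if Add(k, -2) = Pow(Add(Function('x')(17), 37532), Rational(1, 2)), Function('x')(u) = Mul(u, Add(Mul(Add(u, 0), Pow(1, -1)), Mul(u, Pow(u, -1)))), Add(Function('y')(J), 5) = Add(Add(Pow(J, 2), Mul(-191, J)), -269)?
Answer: Add(Rational(4282, 18917), Mul(Rational(-2141, 18917), Pow(37838, Rational(1, 2)))) ≈ -21.789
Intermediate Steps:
Function('y')(J) = Add(-274, Pow(J, 2), Mul(-191, J)) (Function('y')(J) = Add(-5, Add(Add(Pow(J, 2), Mul(-191, J)), -269)) = Add(-5, Add(-269, Pow(J, 2), Mul(-191, J))) = Add(-274, Pow(J, 2), Mul(-191, J)))
Function('x')(u) = Mul(u, Add(1, u)) (Function('x')(u) = Mul(u, Add(Mul(u, 1), 1)) = Mul(u, Add(u, 1)) = Mul(u, Add(1, u)))
k = Add(2, Pow(37838, Rational(1, 2))) (k = Add(2, Pow(Add(Mul(17, Add(1, 17)), 37532), Rational(1, 2))) = Add(2, Pow(Add(Mul(17, 18), 37532), Rational(1, 2))) = Add(2, Pow(Add(306, 37532), Rational(1, 2))) = Add(2, Pow(37838, Rational(1, 2))) ≈ 196.52)
Mul(Function('y')(24), Pow(k, -1)) = Mul(Add(-274, Pow(24, 2), Mul(-191, 24)), Pow(Add(2, Pow(37838, Rational(1, 2))), -1)) = Mul(Add(-274, 576, -4584), Pow(Add(2, Pow(37838, Rational(1, 2))), -1)) = Mul(-4282, Pow(Add(2, Pow(37838, Rational(1, 2))), -1))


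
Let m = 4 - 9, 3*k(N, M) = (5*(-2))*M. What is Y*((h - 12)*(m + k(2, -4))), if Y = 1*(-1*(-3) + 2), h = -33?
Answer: -1875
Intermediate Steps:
k(N, M) = -10*M/3 (k(N, M) = ((5*(-2))*M)/3 = (-10*M)/3 = -10*M/3)
m = -5
Y = 5 (Y = 1*(3 + 2) = 1*5 = 5)
Y*((h - 12)*(m + k(2, -4))) = 5*((-33 - 12)*(-5 - 10/3*(-4))) = 5*(-45*(-5 + 40/3)) = 5*(-45*25/3) = 5*(-375) = -1875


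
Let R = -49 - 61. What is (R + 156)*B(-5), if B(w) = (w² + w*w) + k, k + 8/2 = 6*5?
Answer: 3496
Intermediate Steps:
k = 26 (k = -4 + 6*5 = -4 + 30 = 26)
B(w) = 26 + 2*w² (B(w) = (w² + w*w) + 26 = (w² + w²) + 26 = 2*w² + 26 = 26 + 2*w²)
R = -110
(R + 156)*B(-5) = (-110 + 156)*(26 + 2*(-5)²) = 46*(26 + 2*25) = 46*(26 + 50) = 46*76 = 3496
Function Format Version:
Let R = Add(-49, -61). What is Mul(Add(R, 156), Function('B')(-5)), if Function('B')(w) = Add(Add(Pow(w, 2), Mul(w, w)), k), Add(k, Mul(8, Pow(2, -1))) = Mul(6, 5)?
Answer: 3496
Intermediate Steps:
k = 26 (k = Add(-4, Mul(6, 5)) = Add(-4, 30) = 26)
Function('B')(w) = Add(26, Mul(2, Pow(w, 2))) (Function('B')(w) = Add(Add(Pow(w, 2), Mul(w, w)), 26) = Add(Add(Pow(w, 2), Pow(w, 2)), 26) = Add(Mul(2, Pow(w, 2)), 26) = Add(26, Mul(2, Pow(w, 2))))
R = -110
Mul(Add(R, 156), Function('B')(-5)) = Mul(Add(-110, 156), Add(26, Mul(2, Pow(-5, 2)))) = Mul(46, Add(26, Mul(2, 25))) = Mul(46, Add(26, 50)) = Mul(46, 76) = 3496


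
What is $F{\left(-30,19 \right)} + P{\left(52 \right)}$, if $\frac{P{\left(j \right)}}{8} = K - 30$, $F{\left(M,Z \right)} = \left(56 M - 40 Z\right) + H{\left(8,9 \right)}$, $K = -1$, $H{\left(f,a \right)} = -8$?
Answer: $-2696$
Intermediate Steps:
$F{\left(M,Z \right)} = -8 - 40 Z + 56 M$ ($F{\left(M,Z \right)} = \left(56 M - 40 Z\right) - 8 = \left(- 40 Z + 56 M\right) - 8 = -8 - 40 Z + 56 M$)
$P{\left(j \right)} = -248$ ($P{\left(j \right)} = 8 \left(-1 - 30\right) = 8 \left(-31\right) = -248$)
$F{\left(-30,19 \right)} + P{\left(52 \right)} = \left(-8 - 760 + 56 \left(-30\right)\right) - 248 = \left(-8 - 760 - 1680\right) - 248 = -2448 - 248 = -2696$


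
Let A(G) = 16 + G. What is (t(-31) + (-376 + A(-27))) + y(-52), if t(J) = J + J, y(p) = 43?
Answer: -406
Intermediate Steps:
t(J) = 2*J
(t(-31) + (-376 + A(-27))) + y(-52) = (2*(-31) + (-376 + (16 - 27))) + 43 = (-62 + (-376 - 11)) + 43 = (-62 - 387) + 43 = -449 + 43 = -406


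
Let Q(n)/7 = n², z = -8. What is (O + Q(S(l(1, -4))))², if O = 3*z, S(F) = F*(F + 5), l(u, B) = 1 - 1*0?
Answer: 51984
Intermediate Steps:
l(u, B) = 1 (l(u, B) = 1 + 0 = 1)
S(F) = F*(5 + F)
Q(n) = 7*n²
O = -24 (O = 3*(-8) = -24)
(O + Q(S(l(1, -4))))² = (-24 + 7*(1*(5 + 1))²)² = (-24 + 7*(1*6)²)² = (-24 + 7*6²)² = (-24 + 7*36)² = (-24 + 252)² = 228² = 51984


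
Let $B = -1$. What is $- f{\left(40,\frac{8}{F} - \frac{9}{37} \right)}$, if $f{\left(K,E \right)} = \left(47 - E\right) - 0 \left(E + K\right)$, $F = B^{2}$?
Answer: $- \frac{1452}{37} \approx -39.243$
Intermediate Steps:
$F = 1$ ($F = \left(-1\right)^{2} = 1$)
$f{\left(K,E \right)} = 47 - E$ ($f{\left(K,E \right)} = \left(47 - E\right) - 0 = \left(47 - E\right) + 0 = 47 - E$)
$- f{\left(40,\frac{8}{F} - \frac{9}{37} \right)} = - (47 - \left(\frac{8}{1} - \frac{9}{37}\right)) = - (47 - \left(8 \cdot 1 - \frac{9}{37}\right)) = - (47 - \left(8 - \frac{9}{37}\right)) = - (47 - \frac{287}{37}) = \left(-1\right) \frac{1452}{37} = - \frac{1452}{37}$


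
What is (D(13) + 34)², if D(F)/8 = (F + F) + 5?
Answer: 79524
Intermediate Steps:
D(F) = 40 + 16*F (D(F) = 8*((F + F) + 5) = 8*(2*F + 5) = 8*(5 + 2*F) = 40 + 16*F)
(D(13) + 34)² = ((40 + 16*13) + 34)² = ((40 + 208) + 34)² = (248 + 34)² = 282² = 79524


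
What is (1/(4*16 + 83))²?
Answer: 1/21609 ≈ 4.6277e-5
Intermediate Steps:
(1/(4*16 + 83))² = (1/(64 + 83))² = (1/147)² = 1/21609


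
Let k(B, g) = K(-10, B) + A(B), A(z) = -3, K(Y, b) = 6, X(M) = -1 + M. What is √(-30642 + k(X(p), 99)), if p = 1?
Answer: I*√30639 ≈ 175.04*I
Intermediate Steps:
k(B, g) = 3 (k(B, g) = 6 - 3 = 3)
√(-30642 + k(X(p), 99)) = √(-30642 + 3) = √(-30639) = I*√30639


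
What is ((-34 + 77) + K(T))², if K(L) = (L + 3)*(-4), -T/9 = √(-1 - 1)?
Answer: -1631 + 2232*I*√2 ≈ -1631.0 + 3156.5*I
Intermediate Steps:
T = -9*I*√2 (T = -9*√(-1 - 1) = -9*I*√2 ≈ -12.728*I)
K(L) = -12 - 4*L (K(L) = (3 + L)*(-4) = -12 - 4*L)
((-34 + 77) + K(T))² = ((-34 + 77) + (-12 - (-36)*I*√2))² = (43 + (-12 + 36*I*√2))² = (31 + 36*I*√2)²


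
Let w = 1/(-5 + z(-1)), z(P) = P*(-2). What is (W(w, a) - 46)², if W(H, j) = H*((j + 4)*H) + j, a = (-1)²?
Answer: 160000/81 ≈ 1975.3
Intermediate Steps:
z(P) = -2*P
w = -⅓ (w = 1/(-5 - 2*(-1)) = 1/(-5 + 2) = 1/(-3) = -⅓ ≈ -0.33333)
a = 1
W(H, j) = j + H²*(4 + j) (W(H, j) = H*((4 + j)*H) + j = H*(H*(4 + j)) + j = H²*(4 + j) + j = j + H²*(4 + j))
(W(w, a) - 46)² = ((1 + 4*(-⅓)² + 1*(-⅓)²) - 46)² = ((1 + 4*(⅑) + 1*(⅑)) - 46)² = ((1 + 4/9 + ⅑) - 46)² = (14/9 - 46)² = (-400/9)² = 160000/81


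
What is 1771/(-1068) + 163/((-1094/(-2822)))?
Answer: 244663787/584196 ≈ 418.80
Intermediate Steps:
1771/(-1068) + 163/((-1094/(-2822))) = 1771*(-1/1068) + 163/((-1094*(-1/2822))) = -1771/1068 + 163/(547/1411) = -1771/1068 + 163*(1411/547) = -1771/1068 + 229993/547 = 244663787/584196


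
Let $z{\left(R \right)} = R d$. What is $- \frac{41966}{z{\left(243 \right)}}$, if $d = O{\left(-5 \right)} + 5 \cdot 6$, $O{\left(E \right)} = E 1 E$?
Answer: $- \frac{41966}{13365} \approx -3.14$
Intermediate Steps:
$O{\left(E \right)} = E^{2}$ ($O{\left(E \right)} = E E = E^{2}$)
$d = 55$ ($d = \left(-5\right)^{2} + 5 \cdot 6 = 25 + 30 = 55$)
$z{\left(R \right)} = 55 R$ ($z{\left(R \right)} = R 55 = 55 R$)
$- \frac{41966}{z{\left(243 \right)}} = - \frac{41966}{55 \cdot 243} = - \frac{41966}{13365}$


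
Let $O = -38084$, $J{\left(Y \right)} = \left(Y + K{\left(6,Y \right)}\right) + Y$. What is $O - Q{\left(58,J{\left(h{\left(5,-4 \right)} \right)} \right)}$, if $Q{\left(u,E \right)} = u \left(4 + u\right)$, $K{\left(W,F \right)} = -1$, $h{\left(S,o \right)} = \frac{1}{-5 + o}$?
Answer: $-41680$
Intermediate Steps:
$J{\left(Y \right)} = -1 + 2 Y$ ($J{\left(Y \right)} = \left(Y - 1\right) + Y = \left(-1 + Y\right) + Y = -1 + 2 Y$)
$O - Q{\left(58,J{\left(h{\left(5,-4 \right)} \right)} \right)} = -38084 - 58 \left(4 + 58\right) = -38084 - 58 \cdot 62 = -38084 - 3596 = -41680$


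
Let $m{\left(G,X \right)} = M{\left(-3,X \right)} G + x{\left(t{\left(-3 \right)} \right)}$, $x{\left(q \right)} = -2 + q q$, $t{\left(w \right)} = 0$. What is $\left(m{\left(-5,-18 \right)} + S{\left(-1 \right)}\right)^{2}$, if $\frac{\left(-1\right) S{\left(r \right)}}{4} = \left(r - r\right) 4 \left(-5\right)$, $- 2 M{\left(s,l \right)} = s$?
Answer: $\frac{361}{4} \approx 90.25$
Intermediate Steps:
$M{\left(s,l \right)} = - \frac{s}{2}$
$x{\left(q \right)} = -2 + q^{2}$
$S{\left(r \right)} = 0$ ($S{\left(r \right)} = - 4 \left(r - r\right) 4 \left(-5\right) = - 4 \cdot 0 \cdot 4 \left(-5\right) = - 4 \cdot 0 \left(-5\right) = \left(-4\right) 0 = 0$)
$m{\left(G,X \right)} = -2 + \frac{3 G}{2}$ ($m{\left(G,X \right)} = \left(- \frac{1}{2}\right) \left(-3\right) G - \left(2 - 0^{2}\right) = \frac{3 G}{2} + \left(-2 + 0\right) = \frac{3 G}{2} - 2 = -2 + \frac{3 G}{2}$)
$\left(m{\left(-5,-18 \right)} + S{\left(-1 \right)}\right)^{2} = \left(\left(-2 + \frac{3}{2} \left(-5\right)\right) + 0\right)^{2} = \left(\left(-2 - \frac{15}{2}\right) + 0\right)^{2} = \left(- \frac{19}{2} + 0\right)^{2} = \left(- \frac{19}{2}\right)^{2} = \frac{361}{4}$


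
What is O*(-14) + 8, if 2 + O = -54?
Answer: 792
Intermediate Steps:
O = -56 (O = -2 - 54 = -56)
O*(-14) + 8 = -56*(-14) + 8 = 784 + 8 = 792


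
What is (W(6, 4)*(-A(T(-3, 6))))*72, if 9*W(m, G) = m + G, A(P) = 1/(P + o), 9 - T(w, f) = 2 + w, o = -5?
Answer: -16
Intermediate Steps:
T(w, f) = 7 - w (T(w, f) = 9 - (2 + w) = 9 + (-2 - w) = 7 - w)
A(P) = 1/(-5 + P) (A(P) = 1/(P - 5) = 1/(-5 + P))
W(m, G) = G/9 + m/9 (W(m, G) = (m + G)/9 = (G + m)/9 = G/9 + m/9)
(W(6, 4)*(-A(T(-3, 6))))*72 = (((⅑)*4 + (⅑)*6)*(-1/(-5 + (7 - 1*(-3)))))*72 = ((4/9 + ⅔)*(-1/(-5 + (7 + 3))))*72 = (10*(-1/(-5 + 10))/9)*72 = (10*(-1/5)/9)*72 = (10*(-1*⅕)/9)*72 = ((10/9)*(-⅕))*72 = -2/9*72 = -16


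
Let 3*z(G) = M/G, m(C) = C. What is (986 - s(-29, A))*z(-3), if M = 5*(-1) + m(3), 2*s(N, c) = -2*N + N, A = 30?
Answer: 1943/9 ≈ 215.89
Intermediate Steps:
s(N, c) = -N/2 (s(N, c) = (-2*N + N)/2 = (-N)/2 = -N/2)
M = -2 (M = 5*(-1) + 3 = -5 + 3 = -2)
z(G) = -2/(3*G) (z(G) = (-2/G)/3 = -2/(3*G))
(986 - s(-29, A))*z(-3) = (986 - (-1)*(-29)/2)*(-⅔/(-3)) = (986 - 1*29/2)*(-⅔*(-⅓)) = (986 - 29/2)*(2/9) = (1943/2)*(2/9) = 1943/9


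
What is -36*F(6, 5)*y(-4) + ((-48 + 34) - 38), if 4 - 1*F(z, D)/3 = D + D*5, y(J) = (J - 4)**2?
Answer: 179660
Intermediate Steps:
y(J) = (-4 + J)**2
F(z, D) = 12 - 18*D (F(z, D) = 12 - 3*(D + D*5) = 12 - 3*(D + 5*D) = 12 - 18*D)
-36*F(6, 5)*y(-4) + ((-48 + 34) - 38) = -36*(12 - 18*5)*(-4 - 4)**2 + ((-48 + 34) - 38) = -36*(12 - 90)*(-8)**2 + (-14 - 38) = -(-2808)*64 - 52 = -36*(-4992) - 52 = 179712 - 52 = 179660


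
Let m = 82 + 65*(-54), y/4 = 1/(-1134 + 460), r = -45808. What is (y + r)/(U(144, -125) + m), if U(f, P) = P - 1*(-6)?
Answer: 15437298/1195339 ≈ 12.915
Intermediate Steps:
U(f, P) = 6 + P (U(f, P) = P + 6 = 6 + P)
y = -2/337 (y = 4/(-1134 + 460) = 4/(-674) = 4*(-1/674) = -2/337 ≈ -0.0059347)
m = -3428 (m = 82 - 3510 = -3428)
(y + r)/(U(144, -125) + m) = (-2/337 - 45808)/((6 - 125) - 3428) = -15437298/(337*(-119 - 3428)) = -15437298/337/(-3547) = -15437298/337*(-1/3547) = 15437298/1195339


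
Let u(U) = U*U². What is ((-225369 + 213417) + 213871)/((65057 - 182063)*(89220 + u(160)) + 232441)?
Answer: -201919/489695618879 ≈ -4.1234e-7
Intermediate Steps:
u(U) = U³
((-225369 + 213417) + 213871)/((65057 - 182063)*(89220 + u(160)) + 232441) = ((-225369 + 213417) + 213871)/((65057 - 182063)*(89220 + 160³) + 232441) = (-11952 + 213871)/(-117006*(89220 + 4096000) + 232441) = 201919/(-117006*4185220 + 232441) = 201919/(-489695851320 + 232441) = 201919/(-489695618879) = 201919*(-1/489695618879) = -201919/489695618879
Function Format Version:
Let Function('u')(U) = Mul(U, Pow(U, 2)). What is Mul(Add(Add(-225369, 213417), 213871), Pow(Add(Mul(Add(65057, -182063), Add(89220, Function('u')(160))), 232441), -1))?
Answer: Rational(-201919, 489695618879) ≈ -4.1234e-7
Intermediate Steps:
Function('u')(U) = Pow(U, 3)
Mul(Add(Add(-225369, 213417), 213871), Pow(Add(Mul(Add(65057, -182063), Add(89220, Function('u')(160))), 232441), -1)) = Mul(Add(Add(-225369, 213417), 213871), Pow(Add(Mul(Add(65057, -182063), Add(89220, Pow(160, 3))), 232441), -1)) = Mul(Add(-11952, 213871), Pow(Add(Mul(-117006, Add(89220, 4096000)), 232441), -1)) = Mul(201919, Pow(Add(Mul(-117006, 4185220), 232441), -1)) = Mul(201919, Pow(Add(-489695851320, 232441), -1)) = Mul(201919, Pow(-489695618879, -1)) = Mul(201919, Rational(-1, 489695618879)) = Rational(-201919, 489695618879)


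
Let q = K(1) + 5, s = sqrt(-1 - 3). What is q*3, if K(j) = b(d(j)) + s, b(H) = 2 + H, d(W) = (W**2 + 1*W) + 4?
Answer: 39 + 6*I ≈ 39.0 + 6.0*I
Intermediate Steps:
d(W) = 4 + W + W**2 (d(W) = (W**2 + W) + 4 = (W + W**2) + 4 = 4 + W + W**2)
s = 2*I (s = sqrt(-4) = 2*I ≈ 2.0*I)
K(j) = 6 + j + j**2 + 2*I (K(j) = (2 + (4 + j + j**2)) + 2*I = (6 + j + j**2) + 2*I = 6 + j + j**2 + 2*I)
q = 13 + 2*I (q = (6 + 1 + 1**2 + 2*I) + 5 = (6 + 1 + 1 + 2*I) + 5 = (8 + 2*I) + 5 = 13 + 2*I ≈ 13.0 + 2.0*I)
q*3 = (13 + 2*I)*3 = 39 + 6*I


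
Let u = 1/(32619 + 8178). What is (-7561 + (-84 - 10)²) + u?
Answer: 52016176/40797 ≈ 1275.0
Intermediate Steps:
u = 1/40797 ≈ 2.4512e-5
(-7561 + (-84 - 10)²) + u = (-7561 + (-84 - 10)²) + 1/40797 = (-7561 + (-94)²) + 1/40797 = (-7561 + 8836) + 1/40797 = 1275 + 1/40797 = 52016176/40797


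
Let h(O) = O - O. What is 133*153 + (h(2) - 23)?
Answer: 20326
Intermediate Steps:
h(O) = 0
133*153 + (h(2) - 23) = 133*153 + (0 - 23) = 20349 - 23 = 20326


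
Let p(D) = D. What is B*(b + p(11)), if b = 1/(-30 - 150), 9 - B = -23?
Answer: 15832/45 ≈ 351.82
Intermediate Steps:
B = 32 (B = 9 - 1*(-23) = 9 + 23 = 32)
b = -1/180 (b = 1/(-180) = -1/180 ≈ -0.0055556)
B*(b + p(11)) = 32*(-1/180 + 11) = 32*(1979/180) = 15832/45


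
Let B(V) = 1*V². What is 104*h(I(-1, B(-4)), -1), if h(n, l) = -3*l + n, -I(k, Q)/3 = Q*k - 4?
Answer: 6552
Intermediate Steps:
B(V) = V²
I(k, Q) = 12 - 3*Q*k (I(k, Q) = -3*(Q*k - 4) = -3*(-4 + Q*k) = 12 - 3*Q*k)
h(n, l) = n - 3*l
104*h(I(-1, B(-4)), -1) = 104*((12 - 3*(-4)²*(-1)) - 3*(-1)) = 104*((12 - 3*16*(-1)) + 3) = 104*((12 + 48) + 3) = 104*(60 + 3) = 104*63 = 6552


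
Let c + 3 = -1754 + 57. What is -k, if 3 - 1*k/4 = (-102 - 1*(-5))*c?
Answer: 659588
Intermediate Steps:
c = -1700 (c = -3 + (-1754 + 57) = -3 - 1697 = -1700)
k = -659588 (k = 12 - 4*(-102 - 1*(-5))*(-1700) = 12 - 4*(-102 + 5)*(-1700) = 12 - (-388)*(-1700) = 12 - 4*164900 = 12 - 659600 = -659588)
-k = -1*(-659588) = 659588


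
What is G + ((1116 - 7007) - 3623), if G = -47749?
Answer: -57263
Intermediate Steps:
G + ((1116 - 7007) - 3623) = -47749 + ((1116 - 7007) - 3623) = -47749 + (-5891 - 3623) = -47749 - 9514 = -57263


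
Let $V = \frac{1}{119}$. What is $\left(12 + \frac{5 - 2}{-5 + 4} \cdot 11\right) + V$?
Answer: $- \frac{2498}{119} \approx -20.992$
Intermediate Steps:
$V = \frac{1}{119} \approx 0.0084034$
$\left(12 + \frac{5 - 2}{-5 + 4} \cdot 11\right) + V = \left(12 + \frac{5 - 2}{-5 + 4} \cdot 11\right) + \frac{1}{119} = \left(12 + \frac{3}{-1} \cdot 11\right) + \frac{1}{119} = \left(12 + 3 \left(-1\right) 11\right) + \frac{1}{119} = \left(12 - 33\right) + \frac{1}{119} = -21 + \frac{1}{119} = - \frac{2498}{119}$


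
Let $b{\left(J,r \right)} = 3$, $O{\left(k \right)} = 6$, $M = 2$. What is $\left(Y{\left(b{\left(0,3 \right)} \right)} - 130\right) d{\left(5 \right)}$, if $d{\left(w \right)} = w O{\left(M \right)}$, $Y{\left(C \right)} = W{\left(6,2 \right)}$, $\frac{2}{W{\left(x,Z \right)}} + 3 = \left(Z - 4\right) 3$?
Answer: $- \frac{11720}{3} \approx -3906.7$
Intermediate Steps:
$W{\left(x,Z \right)} = \frac{2}{-15 + 3 Z}$ ($W{\left(x,Z \right)} = \frac{2}{-3 + \left(Z - 4\right) 3} = \frac{2}{-3 + \left(-4 + Z\right) 3} = \frac{2}{-3 + \left(-12 + 3 Z\right)} = \frac{2}{-15 + 3 Z}$)
$Y{\left(C \right)} = - \frac{2}{9}$ ($Y{\left(C \right)} = \frac{2}{3 \left(-5 + 2\right)} = \frac{2}{3 \left(-3\right)} = \frac{2}{3} \left(- \frac{1}{3}\right) = - \frac{2}{9}$)
$d{\left(w \right)} = 6 w$ ($d{\left(w \right)} = w 6 = 6 w$)
$\left(Y{\left(b{\left(0,3 \right)} \right)} - 130\right) d{\left(5 \right)} = \left(- \frac{2}{9} - 130\right) 6 \cdot 5 = \left(- \frac{1172}{9}\right) 30 = - \frac{11720}{3}$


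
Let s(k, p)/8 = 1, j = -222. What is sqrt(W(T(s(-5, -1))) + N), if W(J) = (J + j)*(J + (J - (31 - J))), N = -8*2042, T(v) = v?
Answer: I*sqrt(14838) ≈ 121.81*I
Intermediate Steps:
s(k, p) = 8 (s(k, p) = 8*1 = 8)
N = -16336
W(J) = (-222 + J)*(-31 + 3*J) (W(J) = (J - 222)*(J + (J - (31 - J))) = (-222 + J)*(J + (J + (-31 + J))) = (-222 + J)*(J + (-31 + 2*J)) = (-222 + J)*(-31 + 3*J))
sqrt(W(T(s(-5, -1))) + N) = sqrt((6882 - 697*8 + 3*8**2) - 16336) = sqrt((6882 - 5576 + 3*64) - 16336) = sqrt((6882 - 5576 + 192) - 16336) = sqrt(1498 - 16336) = sqrt(-14838) = I*sqrt(14838)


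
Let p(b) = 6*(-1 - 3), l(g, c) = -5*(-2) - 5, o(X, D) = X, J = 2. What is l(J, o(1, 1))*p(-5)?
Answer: -120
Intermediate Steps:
l(g, c) = 5 (l(g, c) = 10 - 5 = 5)
p(b) = -24 (p(b) = 6*(-4) = -24)
l(J, o(1, 1))*p(-5) = 5*(-24) = -120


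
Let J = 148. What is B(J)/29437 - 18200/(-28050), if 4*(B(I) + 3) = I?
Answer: 10734142/16514157 ≈ 0.65000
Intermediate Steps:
B(I) = -3 + I/4
B(J)/29437 - 18200/(-28050) = (-3 + (¼)*148)/29437 - 18200/(-28050) = (-3 + 37)*(1/29437) - 18200*(-1/28050) = 34*(1/29437) + 364/561 = 34/29437 + 364/561 = 10734142/16514157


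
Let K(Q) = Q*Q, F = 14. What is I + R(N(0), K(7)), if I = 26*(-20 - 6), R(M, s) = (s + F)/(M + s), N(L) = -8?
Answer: -27653/41 ≈ -674.46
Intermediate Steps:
K(Q) = Q²
R(M, s) = (14 + s)/(M + s) (R(M, s) = (s + 14)/(M + s) = (14 + s)/(M + s))
I = -676 (I = 26*(-26) = -676)
I + R(N(0), K(7)) = -676 + (14 + 7²)/(-8 + 7²) = -676 + (14 + 49)/(-8 + 49) = -676 + 63/41 = -27653/41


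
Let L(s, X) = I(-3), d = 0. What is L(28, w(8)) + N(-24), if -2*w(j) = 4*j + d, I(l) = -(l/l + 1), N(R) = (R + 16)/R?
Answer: -5/3 ≈ -1.6667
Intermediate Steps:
N(R) = (16 + R)/R
I(l) = -2 (I(l) = -(1 + 1) = -1*2 = -2)
w(j) = -2*j (w(j) = -(4*j + 0)/2 = -2*j)
L(s, X) = -2
L(28, w(8)) + N(-24) = -2 + (16 - 24)/(-24) = -2 - 1/24*(-8) = -2 + ⅓ = -5/3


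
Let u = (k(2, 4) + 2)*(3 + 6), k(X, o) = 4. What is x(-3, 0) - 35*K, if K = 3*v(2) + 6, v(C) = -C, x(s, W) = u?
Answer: 54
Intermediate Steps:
u = 54 (u = (4 + 2)*(3 + 6) = 6*9 = 54)
x(s, W) = 54
K = 0 (K = 3*(-1*2) + 6 = 3*(-2) + 6 = -6 + 6 = 0)
x(-3, 0) - 35*K = 54 - 35*0 = 54 + 0 = 54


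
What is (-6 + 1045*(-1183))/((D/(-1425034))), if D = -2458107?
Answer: -1761685457194/2458107 ≈ -7.1668e+5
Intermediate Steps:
(-6 + 1045*(-1183))/((D/(-1425034))) = (-6 + 1045*(-1183))/((-2458107/(-1425034))) = (-6 - 1236235)/((-2458107*(-1/1425034))) = -1236241/2458107/1425034 = -1236241*1425034/2458107 = -1761685457194/2458107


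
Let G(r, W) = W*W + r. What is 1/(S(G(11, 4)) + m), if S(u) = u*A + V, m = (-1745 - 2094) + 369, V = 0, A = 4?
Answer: -1/3362 ≈ -0.00029744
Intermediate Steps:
G(r, W) = r + W² (G(r, W) = W² + r = r + W²)
m = -3470 (m = -3839 + 369 = -3470)
S(u) = 4*u (S(u) = u*4 + 0 = 4*u + 0 = 4*u)
1/(S(G(11, 4)) + m) = 1/(4*(11 + 4²) - 3470) = 1/(4*(11 + 16) - 3470) = 1/(4*27 - 3470) = 1/(108 - 3470) = 1/(-3362) = -1/3362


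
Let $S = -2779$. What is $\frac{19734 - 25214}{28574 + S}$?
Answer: $- \frac{1096}{5159} \approx -0.21244$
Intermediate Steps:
$\frac{19734 - 25214}{28574 + S} = \frac{19734 - 25214}{28574 - 2779} = - \frac{5480}{25795} = \left(-5480\right) \frac{1}{25795} = - \frac{1096}{5159}$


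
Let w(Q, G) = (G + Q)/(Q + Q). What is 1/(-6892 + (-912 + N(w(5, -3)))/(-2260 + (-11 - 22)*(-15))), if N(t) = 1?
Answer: -1765/12163469 ≈ -0.00014511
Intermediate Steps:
w(Q, G) = (G + Q)/(2*Q) (w(Q, G) = (G + Q)/((2*Q)) = (G + Q)*(1/(2*Q)) = (G + Q)/(2*Q))
1/(-6892 + (-912 + N(w(5, -3)))/(-2260 + (-11 - 22)*(-15))) = 1/(-6892 + (-912 + 1)/(-2260 + (-11 - 22)*(-15))) = 1/(-6892 - 911/(-2260 - 33*(-15))) = 1/(-6892 - 911/(-2260 + 495)) = 1/(-6892 - 911/(-1765)) = 1/(-6892 - 911*(-1/1765)) = 1/(-6892 + 911/1765) = 1/(-12163469/1765) = -1765/12163469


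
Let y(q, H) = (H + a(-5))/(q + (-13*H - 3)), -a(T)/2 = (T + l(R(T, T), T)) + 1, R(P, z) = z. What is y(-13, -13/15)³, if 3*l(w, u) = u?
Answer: -3869893/357911 ≈ -10.812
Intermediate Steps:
l(w, u) = u/3
a(T) = -2 - 8*T/3 (a(T) = -2*((T + T/3) + 1) = -2*(4*T/3 + 1) = -2*(1 + 4*T/3) = -2 - 8*T/3)
y(q, H) = (34/3 + H)/(-3 + q - 13*H) (y(q, H) = (H + (-2 - 8/3*(-5)))/(q + (-13*H - 3)) = (H + (-2 + 40/3))/(q + (-3 - 13*H)) = (H + 34/3)/(-3 + q - 13*H) = (34/3 + H)/(-3 + q - 13*H))
y(-13, -13/15)³ = ((34/3 - 13/15)/(-3 - 13 - (-169)/15))³ = ((34/3 - 13*1/15)/(-3 - 13 - (-169)/15))³ = ((34/3 - 13/15)/(-3 - 13 - 13*(-13/15)))³ = ((157/15)/(-3 - 13 + 169/15))³ = ((157/15)/(-71/15))³ = (-15/71*157/15)³ = (-157/71)³ = -3869893/357911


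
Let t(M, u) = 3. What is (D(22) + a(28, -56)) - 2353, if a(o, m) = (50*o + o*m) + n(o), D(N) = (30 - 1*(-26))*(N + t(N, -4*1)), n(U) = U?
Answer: -1093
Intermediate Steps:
D(N) = 168 + 56*N (D(N) = (30 - 1*(-26))*(N + 3) = (30 + 26)*(3 + N) = 56*(3 + N) = 168 + 56*N)
a(o, m) = 51*o + m*o (a(o, m) = (50*o + o*m) + o = (50*o + m*o) + o = 51*o + m*o)
(D(22) + a(28, -56)) - 2353 = ((168 + 56*22) + 28*(51 - 56)) - 2353 = ((168 + 1232) + 28*(-5)) - 2353 = (1400 - 140) - 2353 = 1260 - 2353 = -1093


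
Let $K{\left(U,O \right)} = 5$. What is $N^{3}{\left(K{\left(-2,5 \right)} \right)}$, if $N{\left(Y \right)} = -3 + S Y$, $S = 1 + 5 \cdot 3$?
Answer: $456533$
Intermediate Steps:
$S = 16$ ($S = 1 + 15 = 16$)
$N{\left(Y \right)} = -3 + 16 Y$
$N^{3}{\left(K{\left(-2,5 \right)} \right)} = \left(-3 + 16 \cdot 5\right)^{3} = \left(-3 + 80\right)^{3} = 77^{3} = 456533$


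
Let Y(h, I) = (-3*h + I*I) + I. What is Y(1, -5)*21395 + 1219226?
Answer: 1582941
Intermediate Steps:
Y(h, I) = I + I**2 - 3*h (Y(h, I) = (-3*h + I**2) + I = (I**2 - 3*h) + I = I + I**2 - 3*h)
Y(1, -5)*21395 + 1219226 = (-5 + (-5)**2 - 3*1)*21395 + 1219226 = (-5 + 25 - 3)*21395 + 1219226 = 17*21395 + 1219226 = 363715 + 1219226 = 1582941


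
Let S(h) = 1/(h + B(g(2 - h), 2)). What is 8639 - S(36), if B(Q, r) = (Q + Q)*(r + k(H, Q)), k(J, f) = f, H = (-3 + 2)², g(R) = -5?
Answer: 570173/66 ≈ 8639.0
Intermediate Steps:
H = 1 (H = (-1)² = 1)
B(Q, r) = 2*Q*(Q + r) (B(Q, r) = (Q + Q)*(r + Q) = (2*Q)*(Q + r) = 2*Q*(Q + r))
S(h) = 1/(30 + h) (S(h) = 1/(h + 2*(-5)*(-5 + 2)) = 1/(h + 2*(-5)*(-3)) = 1/(h + 30) = 1/(30 + h))
8639 - S(36) = 8639 - 1/(30 + 36) = 8639 - 1/66 = 570173/66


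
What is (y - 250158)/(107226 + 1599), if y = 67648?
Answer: -36502/21765 ≈ -1.6771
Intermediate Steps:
(y - 250158)/(107226 + 1599) = (67648 - 250158)/(107226 + 1599) = -182510/108825 = -182510*1/108825 = -36502/21765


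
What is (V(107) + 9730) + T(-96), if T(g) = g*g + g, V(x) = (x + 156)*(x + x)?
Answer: 75132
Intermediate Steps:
V(x) = 2*x*(156 + x) (V(x) = (156 + x)*(2*x) = 2*x*(156 + x))
T(g) = g + g² (T(g) = g² + g = g + g²)
(V(107) + 9730) + T(-96) = (2*107*(156 + 107) + 9730) - 96*(1 - 96) = (2*107*263 + 9730) - 96*(-95) = (56282 + 9730) + 9120 = 66012 + 9120 = 75132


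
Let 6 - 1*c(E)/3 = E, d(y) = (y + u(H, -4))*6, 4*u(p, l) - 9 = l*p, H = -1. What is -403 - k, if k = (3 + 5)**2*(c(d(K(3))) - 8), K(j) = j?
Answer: 6157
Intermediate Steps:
u(p, l) = 9/4 + l*p/4 (u(p, l) = 9/4 + (l*p)/4 = 9/4 + l*p/4)
d(y) = 39/2 + 6*y (d(y) = (y + (9/4 + (1/4)*(-4)*(-1)))*6 = (y + (9/4 + 1))*6 = (y + 13/4)*6 = (13/4 + y)*6 = 39/2 + 6*y)
c(E) = 18 - 3*E
k = -6560 (k = (3 + 5)**2*((18 - 3*(39/2 + 6*3)) - 8) = 8**2*((18 - 3*(39/2 + 18)) - 8) = 64*((18 - 3*75/2) - 8) = 64*((18 - 225/2) - 8) = 64*(-189/2 - 8) = 64*(-205/2) = -6560)
-403 - k = -403 - 1*(-6560) = -403 + 6560 = 6157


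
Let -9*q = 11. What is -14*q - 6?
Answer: 100/9 ≈ 11.111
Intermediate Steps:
q = -11/9 (q = -⅑*11 = -11/9 ≈ -1.2222)
-14*q - 6 = -14*(-11/9) - 6 = 154/9 - 6 = 100/9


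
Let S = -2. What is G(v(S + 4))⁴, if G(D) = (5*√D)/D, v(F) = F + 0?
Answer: 625/4 ≈ 156.25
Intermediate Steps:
v(F) = F
G(D) = 5/√D
G(v(S + 4))⁴ = (5/√(-2 + 4))⁴ = (5/√2)⁴ = (5*(√2/2))⁴ = (5*√2/2)⁴ = 625/4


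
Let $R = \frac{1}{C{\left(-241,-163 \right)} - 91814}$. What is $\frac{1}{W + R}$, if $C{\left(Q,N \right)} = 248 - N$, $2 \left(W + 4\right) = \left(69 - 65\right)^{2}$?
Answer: $\frac{91403}{365611} \approx 0.25$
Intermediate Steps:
$W = 4$ ($W = -4 + \frac{\left(69 - 65\right)^{2}}{2} = -4 + \frac{4^{2}}{2} = -4 + \frac{1}{2} \cdot 16 = -4 + 8 = 4$)
$R = - \frac{1}{91403}$ ($R = \frac{1}{\left(248 - -163\right) - 91814} = \frac{1}{\left(248 + 163\right) - 91814} = \frac{1}{411 - 91814} = \frac{1}{-91403} = - \frac{1}{91403} \approx -1.0941 \cdot 10^{-5}$)
$\frac{1}{W + R} = \frac{1}{4 - \frac{1}{91403}} = \frac{1}{\frac{365611}{91403}} = \frac{91403}{365611}$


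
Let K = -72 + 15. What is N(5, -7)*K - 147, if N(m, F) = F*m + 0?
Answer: 1848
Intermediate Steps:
K = -57
N(m, F) = F*m
N(5, -7)*K - 147 = -7*5*(-57) - 147 = -35*(-57) - 147 = 1995 - 147 = 1848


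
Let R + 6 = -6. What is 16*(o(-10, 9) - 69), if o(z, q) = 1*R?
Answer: -1296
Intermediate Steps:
R = -12 (R = -6 - 6 = -12)
o(z, q) = -12 (o(z, q) = 1*(-12) = -12)
16*(o(-10, 9) - 69) = 16*(-12 - 69) = 16*(-81) = -1296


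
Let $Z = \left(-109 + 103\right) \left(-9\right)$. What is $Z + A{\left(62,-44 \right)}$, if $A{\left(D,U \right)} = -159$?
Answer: $-105$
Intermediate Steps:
$Z = 54$ ($Z = \left(-6\right) \left(-9\right) = 54$)
$Z + A{\left(62,-44 \right)} = 54 - 159 = -105$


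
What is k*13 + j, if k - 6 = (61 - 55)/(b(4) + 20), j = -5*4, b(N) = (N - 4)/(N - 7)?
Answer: 619/10 ≈ 61.900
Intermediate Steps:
b(N) = (-4 + N)/(-7 + N)
j = -20
k = 63/10 (k = 6 + (61 - 55)/((-4 + 4)/(-7 + 4) + 20) = 6 + 6/(0/(-3) + 20) = 6 + 6/(-⅓*0 + 20) = 6 + 6/(0 + 20) = 6 + 6/20 = 6 + 6*(1/20) = 6 + 3/10 = 63/10 ≈ 6.3000)
k*13 + j = (63/10)*13 - 20 = 819/10 - 20 = 619/10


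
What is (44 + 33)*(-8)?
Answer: -616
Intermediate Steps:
(44 + 33)*(-8) = 77*(-8) = -616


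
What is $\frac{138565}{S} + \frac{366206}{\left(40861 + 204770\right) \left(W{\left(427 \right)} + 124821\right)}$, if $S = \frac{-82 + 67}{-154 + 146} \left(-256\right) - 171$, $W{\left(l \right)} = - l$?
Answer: $- \frac{33602035477054}{157867616839} \approx -212.85$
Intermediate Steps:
$S = -651$ ($S = - \frac{15}{-8} \left(-256\right) - 171 = \left(-15\right) \left(- \frac{1}{8}\right) \left(-256\right) - 171 = \frac{15}{8} \left(-256\right) - 171 = -480 - 171 = -651$)
$\frac{138565}{S} + \frac{366206}{\left(40861 + 204770\right) \left(W{\left(427 \right)} + 124821\right)} = \frac{138565}{-651} + \frac{366206}{\left(40861 + 204770\right) \left(\left(-1\right) 427 + 124821\right)} = 138565 \left(- \frac{1}{651}\right) + \frac{366206}{245631 \left(-427 + 124821\right)} = - \frac{19795}{93} + \frac{366206}{245631 \cdot 124394} = - \frac{19795}{93} + \frac{366206}{30555022614} = - \frac{19795}{93} + 366206 \cdot \frac{1}{30555022614} = - \frac{19795}{93} + \frac{183103}{15277511307} = - \frac{33602035477054}{157867616839}$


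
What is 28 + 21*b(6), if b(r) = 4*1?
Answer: 112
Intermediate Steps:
b(r) = 4
28 + 21*b(6) = 28 + 21*4 = 28 + 84 = 112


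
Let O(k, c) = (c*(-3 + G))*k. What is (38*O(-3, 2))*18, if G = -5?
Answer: 32832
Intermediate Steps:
O(k, c) = -8*c*k (O(k, c) = (c*(-3 - 5))*k = (c*(-8))*k = (-8*c)*k = -8*c*k)
(38*O(-3, 2))*18 = (38*(-8*2*(-3)))*18 = (38*48)*18 = 1824*18 = 32832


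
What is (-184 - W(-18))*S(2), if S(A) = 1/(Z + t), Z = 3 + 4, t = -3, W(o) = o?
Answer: -83/2 ≈ -41.500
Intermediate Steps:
Z = 7
S(A) = 1/4 (S(A) = 1/(7 - 3) = 1/4)
(-184 - W(-18))*S(2) = (-184 - 1*(-18))*(1/4) = (-184 + 18)*(1/4) = -166*1/4 = -83/2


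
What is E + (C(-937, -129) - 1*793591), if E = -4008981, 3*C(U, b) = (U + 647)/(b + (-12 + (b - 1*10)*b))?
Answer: -25631326793/5337 ≈ -4.8026e+6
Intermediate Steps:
C(U, b) = (647 + U)/(3*(-12 + b + b*(-10 + b))) (C(U, b) = ((U + 647)/(b + (-12 + (b - 1*10)*b)))/3 = ((647 + U)/(b + (-12 + (b - 10)*b)))/3 = ((647 + U)/(b + (-12 + (-10 + b)*b)))/3 = ((647 + U)/(b + (-12 + b*(-10 + b))))/3 = ((647 + U)/(-12 + b + b*(-10 + b)))/3 = (647 + U)/(3*(-12 + b + b*(-10 + b))))
E + (C(-937, -129) - 1*793591) = -4008981 + ((647 - 937)/(3*(-12 + (-129)² - 9*(-129))) - 1*793591) = -4008981 + ((⅓)*(-290)/(-12 + 16641 + 1161) - 793591) = -4008981 + ((⅓)*(-290)/17790 - 793591) = -4008981 + ((⅓)*(1/17790)*(-290) - 793591) = -4008981 + (-29/5337 - 793591) = -4008981 - 4235395196/5337 = -25631326793/5337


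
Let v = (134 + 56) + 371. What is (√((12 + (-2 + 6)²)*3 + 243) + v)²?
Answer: (561 + √327)² ≈ 3.3534e+5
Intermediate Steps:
v = 561 (v = 190 + 371 = 561)
(√((12 + (-2 + 6)²)*3 + 243) + v)² = (√((12 + (-2 + 6)²)*3 + 243) + 561)² = (√((12 + 4²)*3 + 243) + 561)² = (√((12 + 16)*3 + 243) + 561)² = (√(28*3 + 243) + 561)² = (√(84 + 243) + 561)² = (√327 + 561)² = (561 + √327)²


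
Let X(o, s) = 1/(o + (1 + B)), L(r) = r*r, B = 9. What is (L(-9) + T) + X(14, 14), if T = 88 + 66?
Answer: 5641/24 ≈ 235.04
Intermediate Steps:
L(r) = r²
X(o, s) = 1/(10 + o) (X(o, s) = 1/(o + (1 + 9)) = 1/(o + 10) = 1/(10 + o))
T = 154
(L(-9) + T) + X(14, 14) = ((-9)² + 154) + 1/(10 + 14) = (81 + 154) + 1/24 = 235 + 1/24 = 5641/24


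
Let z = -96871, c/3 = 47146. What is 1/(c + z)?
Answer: 1/44567 ≈ 2.2438e-5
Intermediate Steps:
c = 141438 (c = 3*47146 = 141438)
1/(c + z) = 1/(141438 - 96871) = 1/44567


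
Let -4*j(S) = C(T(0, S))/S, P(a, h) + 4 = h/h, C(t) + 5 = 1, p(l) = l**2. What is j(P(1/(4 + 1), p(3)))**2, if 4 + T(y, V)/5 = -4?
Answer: 1/9 ≈ 0.11111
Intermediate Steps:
T(y, V) = -40 (T(y, V) = -20 + 5*(-4) = -20 - 20 = -40)
C(t) = -4 (C(t) = -5 + 1 = -4)
P(a, h) = -3 (P(a, h) = -4 + h/h = -4 + 1 = -3)
j(S) = 1/S (j(S) = -(-1)/S = 1/S)
j(P(1/(4 + 1), p(3)))**2 = (1/(-3))**2 = (-1/3)**2 = 1/9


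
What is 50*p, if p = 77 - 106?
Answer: -1450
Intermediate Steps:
p = -29
50*p = 50*(-29) = -1450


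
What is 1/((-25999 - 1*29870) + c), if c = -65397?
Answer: -1/121266 ≈ -8.2463e-6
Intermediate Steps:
1/((-25999 - 1*29870) + c) = 1/((-25999 - 1*29870) - 65397) = 1/((-25999 - 29870) - 65397) = 1/(-55869 - 65397) = 1/(-121266) = -1/121266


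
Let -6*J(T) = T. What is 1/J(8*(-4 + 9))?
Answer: -3/20 ≈ -0.15000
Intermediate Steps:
J(T) = -T/6
1/J(8*(-4 + 9)) = 1/(-4*(-4 + 9)/3) = 1/(-4*5/3) = 1/(-⅙*40) = 1/(-20/3) = -3/20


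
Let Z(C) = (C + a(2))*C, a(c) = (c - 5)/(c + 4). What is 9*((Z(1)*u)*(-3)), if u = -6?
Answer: 81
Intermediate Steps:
a(c) = (-5 + c)/(4 + c)
Z(C) = C*(-1/2 + C) (Z(C) = (C + (-5 + 2)/(4 + 2))*C = (C - 3/6)*C = (C + (1/6)*(-3))*C = (C - 1/2)*C = (-1/2 + C)*C = C*(-1/2 + C))
9*((Z(1)*u)*(-3)) = 9*(((1*(-1/2 + 1))*(-6))*(-3)) = 9*(((1*(1/2))*(-6))*(-3)) = 9*(((1/2)*(-6))*(-3)) = 9*(-3*(-3)) = 9*9 = 81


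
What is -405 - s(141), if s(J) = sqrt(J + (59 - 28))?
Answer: -405 - 2*sqrt(43) ≈ -418.11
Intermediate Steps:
s(J) = sqrt(31 + J) (s(J) = sqrt(J + 31) = sqrt(31 + J))
-405 - s(141) = -405 - sqrt(31 + 141) = -405 - sqrt(172) = -405 - 2*sqrt(43)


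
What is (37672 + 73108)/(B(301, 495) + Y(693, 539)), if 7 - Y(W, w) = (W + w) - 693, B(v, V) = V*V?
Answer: 110780/244493 ≈ 0.45310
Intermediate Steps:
B(v, V) = V**2
Y(W, w) = 700 - W - w (Y(W, w) = 7 - ((W + w) - 693) = 7 - (-693 + W + w) = 7 + (693 - W - w) = 700 - W - w)
(37672 + 73108)/(B(301, 495) + Y(693, 539)) = (37672 + 73108)/(495**2 + (700 - 1*693 - 1*539)) = 110780/(245025 + (700 - 693 - 539)) = 110780/(245025 - 532) = 110780/244493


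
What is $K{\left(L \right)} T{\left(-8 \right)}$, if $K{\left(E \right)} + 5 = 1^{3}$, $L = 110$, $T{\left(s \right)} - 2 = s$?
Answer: $24$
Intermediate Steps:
$T{\left(s \right)} = 2 + s$
$K{\left(E \right)} = -4$ ($K{\left(E \right)} = -5 + 1^{3} = -5 + 1 = -4$)
$K{\left(L \right)} T{\left(-8 \right)} = - 4 \left(2 - 8\right) = \left(-4\right) \left(-6\right) = 24$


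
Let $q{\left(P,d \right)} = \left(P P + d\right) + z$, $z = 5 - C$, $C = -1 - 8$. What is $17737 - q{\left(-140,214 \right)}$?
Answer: $-2091$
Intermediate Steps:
$C = -9$ ($C = -1 - 8 = -9$)
$z = 14$ ($z = 5 - -9 = 5 + 9 = 14$)
$q{\left(P,d \right)} = 14 + d + P^{2}$ ($q{\left(P,d \right)} = \left(P P + d\right) + 14 = \left(P^{2} + d\right) + 14 = \left(d + P^{2}\right) + 14 = 14 + d + P^{2}$)
$17737 - q{\left(-140,214 \right)} = 17737 - \left(14 + 214 + \left(-140\right)^{2}\right) = 17737 - \left(14 + 214 + 19600\right) = 17737 - 19828 = -2091$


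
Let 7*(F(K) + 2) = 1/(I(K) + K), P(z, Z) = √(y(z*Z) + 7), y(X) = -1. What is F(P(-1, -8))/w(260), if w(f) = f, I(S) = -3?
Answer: -3/364 - √6/5460 ≈ -0.0086904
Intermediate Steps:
P(z, Z) = √6 (P(z, Z) = √(-1 + 7) = √6)
F(K) = -2 + 1/(7*(-3 + K))
F(P(-1, -8))/w(260) = ((43 - 14*√6)/(7*(-3 + √6)))/260 = ((43 - 14*√6)/(7*(-3 + √6)))*(1/260) = (43 - 14*√6)/(1820*(-3 + √6))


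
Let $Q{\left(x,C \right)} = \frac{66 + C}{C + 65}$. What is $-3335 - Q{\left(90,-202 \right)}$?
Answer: $- \frac{457031}{137} \approx -3336.0$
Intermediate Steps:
$Q{\left(x,C \right)} = \frac{66 + C}{65 + C}$
$-3335 - Q{\left(90,-202 \right)} = -3335 - \frac{66 - 202}{65 - 202} = -3335 - \frac{1}{-137} \left(-136\right) = -3335 - \left(- \frac{1}{137}\right) \left(-136\right) = -3335 - \frac{136}{137} = - \frac{457031}{137}$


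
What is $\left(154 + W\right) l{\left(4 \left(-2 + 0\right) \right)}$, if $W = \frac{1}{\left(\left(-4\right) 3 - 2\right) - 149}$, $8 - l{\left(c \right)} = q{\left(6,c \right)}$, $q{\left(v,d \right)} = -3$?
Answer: $\frac{276111}{163} \approx 1693.9$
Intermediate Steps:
$l{\left(c \right)} = 11$ ($l{\left(c \right)} = 8 - -3 = 8 + 3 = 11$)
$W = - \frac{1}{163}$ ($W = \frac{1}{\left(-12 - 2\right) - 149} = \frac{1}{-14 - 149} = \frac{1}{-163} = - \frac{1}{163} \approx -0.006135$)
$\left(154 + W\right) l{\left(4 \left(-2 + 0\right) \right)} = \left(154 - \frac{1}{163}\right) 11 = \frac{25101}{163} \cdot 11 = \frac{276111}{163}$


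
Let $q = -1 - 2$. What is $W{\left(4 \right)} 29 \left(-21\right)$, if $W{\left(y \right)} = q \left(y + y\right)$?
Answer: $14616$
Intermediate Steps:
$q = -3$
$W{\left(y \right)} = - 6 y$ ($W{\left(y \right)} = - 3 \left(y + y\right) = - 3 \cdot 2 y = - 6 y$)
$W{\left(4 \right)} 29 \left(-21\right) = \left(-6\right) 4 \cdot 29 \left(-21\right) = \left(-24\right) 29 \left(-21\right) = \left(-696\right) \left(-21\right) = 14616$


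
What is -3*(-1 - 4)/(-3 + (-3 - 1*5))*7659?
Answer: -114885/11 ≈ -10444.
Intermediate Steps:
-3*(-1 - 4)/(-3 + (-3 - 1*5))*7659 = -(-15)/(-3 + (-3 - 5))*7659 = -(-15)/(-3 - 8)*7659 = -(-15)/(-11)*7659 = -(-15)*(-1)/11*7659 = -3*5/11*7659 = -15/11*7659 = -114885/11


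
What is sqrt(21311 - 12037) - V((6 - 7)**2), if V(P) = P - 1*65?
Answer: 64 + sqrt(9274) ≈ 160.30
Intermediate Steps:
V(P) = -65 + P (V(P) = P - 65 = -65 + P)
sqrt(21311 - 12037) - V((6 - 7)**2) = sqrt(21311 - 12037) - (-65 + (6 - 7)**2) = sqrt(9274) - (-65 + (-1)**2) = sqrt(9274) - (-65 + 1) = sqrt(9274) - 1*(-64) = sqrt(9274) + 64 = 64 + sqrt(9274)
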